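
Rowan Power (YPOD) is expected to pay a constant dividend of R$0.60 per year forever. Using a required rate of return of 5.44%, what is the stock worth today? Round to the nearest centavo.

R$11.03

Zero-growth DDM (perpetuity): P₀ = D/r = 0.60 / 0.0544 = 11.0294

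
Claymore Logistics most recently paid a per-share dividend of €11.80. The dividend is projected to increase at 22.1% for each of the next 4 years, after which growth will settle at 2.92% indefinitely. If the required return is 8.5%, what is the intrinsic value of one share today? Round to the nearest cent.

€413.02

Two-stage DDM. Project D₁…D_4 at 0.221, terminal growth 0.0292, discount at r = 0.085.
D_1 = 14.4078
D_2 = 17.5919
D_3 = 21.4797
D_4 = 26.2268
Terminal value at t=4: TV = D_5/(r−g) = 26.9926/(0.085−0.0292) = 483.7380
P₀ = 14.4078/(1+0.085)^1 + 17.5919/(1+0.085)^2 + 21.4797/(1+0.085)^3 + 26.2268/(1+0.085)^4 + 483.7380/(1+0.085)^4 = 413.0168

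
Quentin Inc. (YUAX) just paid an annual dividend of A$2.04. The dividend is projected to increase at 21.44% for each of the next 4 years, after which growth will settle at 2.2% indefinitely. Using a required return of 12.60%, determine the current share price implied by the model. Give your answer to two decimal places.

Two-stage DDM. Project D₁…D_4 at 0.2144, terminal growth 0.022, discount at r = 0.126.
D_1 = 2.4774
D_2 = 3.0085
D_3 = 3.6536
D_4 = 4.4369
Terminal value at t=4: TV = D_5/(r−g) = 4.5345/(0.126−0.022) = 43.6008
P₀ = 2.4774/(1+0.126)^1 + 3.0085/(1+0.126)^2 + 3.6536/(1+0.126)^3 + 4.4369/(1+0.126)^4 + 43.6008/(1+0.126)^4 = 37.0155

A$37.02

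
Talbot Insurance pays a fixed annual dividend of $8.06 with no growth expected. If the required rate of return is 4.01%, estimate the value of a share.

$201.00

Zero-growth DDM (perpetuity): P₀ = D/r = 8.06 / 0.0401 = 200.9975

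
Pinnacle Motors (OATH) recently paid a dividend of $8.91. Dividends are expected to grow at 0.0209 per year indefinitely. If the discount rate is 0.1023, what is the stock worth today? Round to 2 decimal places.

Gordon growth model: P₀ = D₁/(r − g). D₁ = 8.91 × (1 + 0.0209) = 9.0962.
P₀ = 9.0962 / (0.1023 − 0.0209) = 9.0962 / 0.0814 = 111.7472

$111.75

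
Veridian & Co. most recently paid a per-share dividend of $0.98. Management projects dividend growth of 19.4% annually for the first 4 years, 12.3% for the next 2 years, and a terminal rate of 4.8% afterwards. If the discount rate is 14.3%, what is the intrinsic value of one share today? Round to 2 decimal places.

Three-stage DDM. Project D₁…D_6; terminal Gordon value at t=6 with g = 0.048; discount at r = 0.143.
D_1 = 1.1701
D_2 = 1.3971
D_3 = 1.6682
D_4 = 1.9918
D_5 = 2.2368
D_6 = 2.5119
TV_6 = 2.6325/(0.143−0.048) = 27.7103
P₀ = Σ Dₜ/(1+r)ᵗ + TV_6/(1+r)^6 = 19.0772

$19.08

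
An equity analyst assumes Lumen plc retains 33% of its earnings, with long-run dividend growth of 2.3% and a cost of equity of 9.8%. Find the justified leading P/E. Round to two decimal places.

8.93

Payout ratio b = 1 − 0.33 = 0.67.
Justified leading P/E = b/(r−g) = 0.67/(0.098−0.023) = 8.9333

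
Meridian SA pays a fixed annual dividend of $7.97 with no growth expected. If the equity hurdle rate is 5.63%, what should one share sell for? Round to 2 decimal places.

Zero-growth DDM (perpetuity): P₀ = D/r = 7.97 / 0.0563 = 141.5631

$141.56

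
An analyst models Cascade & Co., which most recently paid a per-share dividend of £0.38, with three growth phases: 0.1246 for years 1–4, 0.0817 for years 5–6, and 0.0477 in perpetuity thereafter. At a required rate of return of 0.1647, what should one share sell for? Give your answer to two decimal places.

Three-stage DDM. Project D₁…D_6; terminal Gordon value at t=6 with g = 0.0477; discount at r = 0.1647.
D_1 = 0.4273
D_2 = 0.4806
D_3 = 0.5405
D_4 = 0.6078
D_5 = 0.6575
D_6 = 0.7112
TV_6 = 0.7451/(0.1647−0.0477) = 6.3686
P₀ = Σ Dₜ/(1+r)ᵗ + TV_6/(1+r)^6 = 4.5365

£4.54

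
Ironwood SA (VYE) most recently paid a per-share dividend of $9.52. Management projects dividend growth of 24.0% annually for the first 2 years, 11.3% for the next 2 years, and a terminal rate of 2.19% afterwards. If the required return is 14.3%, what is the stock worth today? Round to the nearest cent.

Three-stage DDM. Project D₁…D_4; terminal Gordon value at t=4 with g = 0.0219; discount at r = 0.143.
D_1 = 11.8048
D_2 = 14.6380
D_3 = 16.2920
D_4 = 18.1330
TV_4 = 18.5302/(0.143−0.0219) = 153.0153
P₀ = Σ Dₜ/(1+r)ᵗ + TV_4/(1+r)^4 = 132.7165

$132.72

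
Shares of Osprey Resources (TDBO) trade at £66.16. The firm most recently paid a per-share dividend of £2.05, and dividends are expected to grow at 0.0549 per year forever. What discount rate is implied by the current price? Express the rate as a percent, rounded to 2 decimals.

Rearranging the constant-growth DDM: r = D₁/P₀ + g.
D₁ = 2.05 × (1 + 0.0549) = 2.1625.
r = 2.1625 / 66.16 + 0.0549 = 0.03269 + 0.0549 = 0.08759

8.76%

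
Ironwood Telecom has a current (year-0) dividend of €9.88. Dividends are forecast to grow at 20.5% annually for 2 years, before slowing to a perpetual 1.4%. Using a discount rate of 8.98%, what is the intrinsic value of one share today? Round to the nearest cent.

€184.59

Two-stage DDM. Project D₁…D_2 at 0.205, terminal growth 0.014, discount at r = 0.0898.
D_1 = 11.9054
D_2 = 14.3460
Terminal value at t=2: TV = D_3/(r−g) = 14.5469/(0.0898−0.014) = 191.9110
P₀ = 11.9054/(1+0.0898)^1 + 14.3460/(1+0.0898)^2 + 191.9110/(1+0.0898)^2 = 184.5905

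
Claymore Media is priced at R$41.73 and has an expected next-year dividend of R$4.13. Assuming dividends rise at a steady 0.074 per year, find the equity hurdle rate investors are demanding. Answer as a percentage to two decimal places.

17.30%

Rearranging the constant-growth DDM: r = D₁/P₀ + g.
r = 4.1300 / 41.73 + 0.074 = 0.09897 + 0.074 = 0.17297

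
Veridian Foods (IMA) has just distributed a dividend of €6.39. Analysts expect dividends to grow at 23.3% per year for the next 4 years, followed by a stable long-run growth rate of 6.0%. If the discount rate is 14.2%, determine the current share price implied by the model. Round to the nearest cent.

€143.32

Two-stage DDM. Project D₁…D_4 at 0.233, terminal growth 0.06, discount at r = 0.142.
D_1 = 7.8789
D_2 = 9.7146
D_3 = 11.9782
D_4 = 14.7691
Terminal value at t=4: TV = D_5/(r−g) = 15.6552/(0.142−0.06) = 190.9173
P₀ = 7.8789/(1+0.142)^1 + 9.7146/(1+0.142)^2 + 11.9782/(1+0.142)^3 + 14.7691/(1+0.142)^4 + 190.9173/(1+0.142)^4 = 143.3226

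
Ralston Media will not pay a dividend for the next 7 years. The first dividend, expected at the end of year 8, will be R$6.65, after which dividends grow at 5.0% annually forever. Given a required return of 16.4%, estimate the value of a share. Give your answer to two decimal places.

Deferred-dividend DDM. At t=7 the remaining stream is a growing perpetuity with first payment D_8 = 6.65.
V_7 = D_8/(r−g) = 6.65/(0.164−0.05) = 58.3333
P₀ = V_7/(1+r)^7 = 58.3333/(1+0.164)^7 = 20.1486

R$20.15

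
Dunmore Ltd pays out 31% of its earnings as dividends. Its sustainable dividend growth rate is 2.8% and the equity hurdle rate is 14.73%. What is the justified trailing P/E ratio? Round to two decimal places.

Justified trailing P/E = b(1+g)/(r−g) = 0.31×(1+0.028)/(0.1473−0.028) = 2.6712

2.67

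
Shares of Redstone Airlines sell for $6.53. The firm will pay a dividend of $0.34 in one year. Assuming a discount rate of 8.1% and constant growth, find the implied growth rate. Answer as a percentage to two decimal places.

2.89%

From P₀ = D₁/(r − g), the implied growth is g = r − D₁/P₀.
g = 0.081 − 0.34/6.53 = 0.081 − 0.05207 = 0.02893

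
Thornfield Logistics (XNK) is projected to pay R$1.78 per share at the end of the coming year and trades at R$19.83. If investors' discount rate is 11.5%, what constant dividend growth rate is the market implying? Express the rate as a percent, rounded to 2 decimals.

From P₀ = D₁/(r − g), the implied growth is g = r − D₁/P₀.
g = 0.115 − 1.78/19.83 = 0.115 − 0.08976 = 0.02524

2.52%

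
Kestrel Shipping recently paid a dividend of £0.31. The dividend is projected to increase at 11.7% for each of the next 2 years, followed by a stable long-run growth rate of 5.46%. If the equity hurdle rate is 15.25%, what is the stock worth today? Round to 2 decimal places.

Two-stage DDM. Project D₁…D_2 at 0.117, terminal growth 0.0546, discount at r = 0.1525.
D_1 = 0.3463
D_2 = 0.3868
Terminal value at t=2: TV = D_3/(r−g) = 0.4079/(0.1525−0.0546) = 4.1665
P₀ = 0.3463/(1+0.1525)^1 + 0.3868/(1+0.1525)^2 + 4.1665/(1+0.1525)^2 = 3.7285

£3.73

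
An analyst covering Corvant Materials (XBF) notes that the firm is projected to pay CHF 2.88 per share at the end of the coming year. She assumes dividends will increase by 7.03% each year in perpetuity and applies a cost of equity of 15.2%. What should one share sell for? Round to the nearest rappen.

CHF 35.25

Gordon growth model: P₀ = D₁/(r − g), with D₁ = 2.88 given directly.
P₀ = 2.8800 / (0.152 − 0.0703) = 2.8800 / 0.0817 = 35.2509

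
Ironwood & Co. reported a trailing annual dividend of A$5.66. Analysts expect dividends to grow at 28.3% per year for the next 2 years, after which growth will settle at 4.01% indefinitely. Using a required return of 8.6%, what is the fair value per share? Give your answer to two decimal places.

Two-stage DDM. Project D₁…D_2 at 0.283, terminal growth 0.0401, discount at r = 0.086.
D_1 = 7.2618
D_2 = 9.3169
Terminal value at t=2: TV = D_3/(r−g) = 9.6905/(0.086−0.0401) = 211.1214
P₀ = 7.2618/(1+0.086)^1 + 9.3169/(1+0.086)^2 + 211.1214/(1+0.086)^2 = 193.5944

A$193.59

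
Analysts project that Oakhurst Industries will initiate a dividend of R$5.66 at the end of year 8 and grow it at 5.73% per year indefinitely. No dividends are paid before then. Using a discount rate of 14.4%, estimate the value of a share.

R$25.46

Deferred-dividend DDM. At t=7 the remaining stream is a growing perpetuity with first payment D_8 = 5.66.
V_7 = D_8/(r−g) = 5.66/(0.144−0.0573) = 65.2826
P₀ = V_7/(1+r)^7 = 65.2826/(1+0.144)^7 = 25.4575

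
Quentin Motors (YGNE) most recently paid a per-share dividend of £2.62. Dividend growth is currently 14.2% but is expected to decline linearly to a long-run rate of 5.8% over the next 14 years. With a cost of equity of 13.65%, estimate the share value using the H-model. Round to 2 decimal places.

H-model: P₀ = D₀[(1+g_L) + H(g_S−g_L)]/(r−g_L), with H = 14/2 = 7.
P₀ = 2.62 × [(1+0.058) + 7×(0.142−0.058)] / (0.1365−0.058)
   = 2.62 × 1.6460 / 0.0785 = 54.9366

£54.94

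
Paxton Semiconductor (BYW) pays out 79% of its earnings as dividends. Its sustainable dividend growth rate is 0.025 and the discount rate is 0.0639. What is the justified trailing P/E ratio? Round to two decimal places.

20.82

Justified trailing P/E = b(1+g)/(r−g) = 0.79×(1+0.025)/(0.0639−0.025) = 20.8162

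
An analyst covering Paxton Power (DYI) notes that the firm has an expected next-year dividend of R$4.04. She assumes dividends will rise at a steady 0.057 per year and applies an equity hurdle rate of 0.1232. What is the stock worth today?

R$61.03

Gordon growth model: P₀ = D₁/(r − g), with D₁ = 4.04 given directly.
P₀ = 4.0400 / (0.1232 − 0.057) = 4.0400 / 0.0662 = 61.0272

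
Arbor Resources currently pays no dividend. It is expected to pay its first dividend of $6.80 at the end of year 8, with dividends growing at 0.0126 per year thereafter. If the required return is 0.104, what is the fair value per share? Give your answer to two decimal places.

$37.22

Deferred-dividend DDM. At t=7 the remaining stream is a growing perpetuity with first payment D_8 = 6.80.
V_7 = D_8/(r−g) = 6.80/(0.104−0.0126) = 74.3982
P₀ = V_7/(1+r)^7 = 74.3982/(1+0.104)^7 = 37.2202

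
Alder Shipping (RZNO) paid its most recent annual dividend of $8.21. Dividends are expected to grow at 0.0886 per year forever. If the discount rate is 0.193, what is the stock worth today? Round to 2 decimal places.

$85.61

Gordon growth model: P₀ = D₁/(r − g). D₁ = 8.21 × (1 + 0.0886) = 8.9374.
P₀ = 8.9374 / (0.193 − 0.0886) = 8.9374 / 0.1044 = 85.6073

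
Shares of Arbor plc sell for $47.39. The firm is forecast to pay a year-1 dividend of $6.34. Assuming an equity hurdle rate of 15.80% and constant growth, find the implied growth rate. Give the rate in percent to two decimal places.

From P₀ = D₁/(r − g), the implied growth is g = r − D₁/P₀.
g = 0.158 − 6.34/47.39 = 0.158 − 0.13378 = 0.02422

2.42%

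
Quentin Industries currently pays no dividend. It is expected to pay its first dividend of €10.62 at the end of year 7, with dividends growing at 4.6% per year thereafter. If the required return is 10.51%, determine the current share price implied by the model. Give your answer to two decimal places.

Deferred-dividend DDM. At t=6 the remaining stream is a growing perpetuity with first payment D_7 = 10.62.
V_6 = D_7/(r−g) = 10.62/(0.1051−0.046) = 179.6954
P₀ = V_6/(1+r)^6 = 179.6954/(1+0.1051)^6 = 98.6569

€98.66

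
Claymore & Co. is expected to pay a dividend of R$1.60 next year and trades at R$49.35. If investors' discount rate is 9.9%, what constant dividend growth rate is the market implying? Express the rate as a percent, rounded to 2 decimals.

From P₀ = D₁/(r − g), the implied growth is g = r − D₁/P₀.
g = 0.099 − 1.60/49.35 = 0.099 − 0.03242 = 0.06658

6.66%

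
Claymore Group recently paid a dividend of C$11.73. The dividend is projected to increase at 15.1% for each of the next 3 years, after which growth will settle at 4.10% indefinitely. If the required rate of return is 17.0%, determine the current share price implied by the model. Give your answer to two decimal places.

Two-stage DDM. Project D₁…D_3 at 0.151, terminal growth 0.041, discount at r = 0.17.
D_1 = 13.5012
D_2 = 15.5399
D_3 = 17.8864
Terminal value at t=3: TV = D_4/(r−g) = 18.6198/(0.17−0.041) = 144.3394
P₀ = 13.5012/(1+0.17)^1 + 15.5399/(1+0.17)^2 + 17.8864/(1+0.17)^3 + 144.3394/(1+0.17)^3 = 124.1807

C$124.18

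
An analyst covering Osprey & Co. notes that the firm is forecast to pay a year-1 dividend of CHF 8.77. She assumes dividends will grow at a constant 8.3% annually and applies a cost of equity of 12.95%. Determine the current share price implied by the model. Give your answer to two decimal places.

CHF 188.60

Gordon growth model: P₀ = D₁/(r − g), with D₁ = 8.77 given directly.
P₀ = 8.7700 / (0.1295 − 0.083) = 8.7700 / 0.0465 = 188.6022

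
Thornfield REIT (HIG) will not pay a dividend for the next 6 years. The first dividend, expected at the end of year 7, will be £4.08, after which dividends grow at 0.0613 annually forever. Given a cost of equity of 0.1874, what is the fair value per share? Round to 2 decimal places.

Deferred-dividend DDM. At t=6 the remaining stream is a growing perpetuity with first payment D_7 = 4.08.
V_6 = D_7/(r−g) = 4.08/(0.1874−0.0613) = 32.3553
P₀ = V_6/(1+r)^6 = 32.3553/(1+0.1874)^6 = 11.5442

£11.54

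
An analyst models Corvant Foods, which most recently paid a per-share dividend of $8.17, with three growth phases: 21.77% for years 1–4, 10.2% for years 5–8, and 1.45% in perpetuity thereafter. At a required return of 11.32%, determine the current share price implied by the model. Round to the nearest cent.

$202.20

Three-stage DDM. Project D₁…D_8; terminal Gordon value at t=8 with g = 0.0145; discount at r = 0.1132.
D_1 = 9.9486
D_2 = 12.1144
D_3 = 14.7517
D_4 = 17.9632
D_5 = 19.7954
D_6 = 21.8146
D_7 = 24.0396
D_8 = 26.4917
TV_8 = 26.8758/(0.1132−0.0145) = 272.2981
P₀ = Σ Dₜ/(1+r)ᵗ + TV_8/(1+r)^8 = 202.1958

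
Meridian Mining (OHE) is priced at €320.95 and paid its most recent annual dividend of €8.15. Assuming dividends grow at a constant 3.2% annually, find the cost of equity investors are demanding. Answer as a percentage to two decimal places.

5.82%

Rearranging the constant-growth DDM: r = D₁/P₀ + g.
D₁ = 8.15 × (1 + 0.032) = 8.4108.
r = 8.4108 / 320.95 + 0.032 = 0.02621 + 0.032 = 0.05821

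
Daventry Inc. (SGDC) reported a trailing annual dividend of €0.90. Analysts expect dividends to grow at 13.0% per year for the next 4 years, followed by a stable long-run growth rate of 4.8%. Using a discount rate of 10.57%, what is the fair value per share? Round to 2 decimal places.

€21.63

Two-stage DDM. Project D₁…D_4 at 0.13, terminal growth 0.048, discount at r = 0.1057.
D_1 = 1.0170
D_2 = 1.1492
D_3 = 1.2986
D_4 = 1.4674
Terminal value at t=4: TV = D_5/(r−g) = 1.5379/(0.1057−0.048) = 26.6527
P₀ = 1.0170/(1+0.1057)^1 + 1.1492/(1+0.1057)^2 + 1.2986/(1+0.1057)^3 + 1.4674/(1+0.1057)^4 + 26.6527/(1+0.1057)^4 = 21.6339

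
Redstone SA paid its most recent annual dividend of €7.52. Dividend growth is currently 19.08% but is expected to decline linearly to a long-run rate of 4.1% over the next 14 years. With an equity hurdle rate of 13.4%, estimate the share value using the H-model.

€168.97

H-model: P₀ = D₀[(1+g_L) + H(g_S−g_L)]/(r−g_L), with H = 14/2 = 7.
P₀ = 7.52 × [(1+0.041) + 7×(0.1908−0.041)] / (0.134−0.041)
   = 7.52 × 2.0896 / 0.093 = 168.9655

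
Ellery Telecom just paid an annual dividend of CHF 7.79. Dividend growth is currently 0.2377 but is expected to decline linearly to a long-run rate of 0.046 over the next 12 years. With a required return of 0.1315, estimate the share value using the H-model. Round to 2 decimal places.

CHF 200.10

H-model: P₀ = D₀[(1+g_L) + H(g_S−g_L)]/(r−g_L), with H = 12/2 = 6.
P₀ = 7.79 × [(1+0.046) + 6×(0.2377−0.046)] / (0.1315−0.046)
   = 7.79 × 2.1962 / 0.0855 = 200.0982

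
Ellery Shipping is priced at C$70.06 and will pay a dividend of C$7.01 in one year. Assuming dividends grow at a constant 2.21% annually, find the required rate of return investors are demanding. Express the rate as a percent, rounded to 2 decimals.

12.22%

Rearranging the constant-growth DDM: r = D₁/P₀ + g.
r = 7.0100 / 70.06 + 0.0221 = 0.10006 + 0.0221 = 0.12216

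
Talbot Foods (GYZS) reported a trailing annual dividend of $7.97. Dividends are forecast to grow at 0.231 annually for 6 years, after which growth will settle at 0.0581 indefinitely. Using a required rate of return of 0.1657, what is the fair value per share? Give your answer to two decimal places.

Two-stage DDM. Project D₁…D_6 at 0.231, terminal growth 0.0581, discount at r = 0.1657.
D_1 = 9.8111
D_2 = 12.0774
D_3 = 14.8673
D_4 = 18.3017
D_5 = 22.5293
D_6 = 27.7336
Terminal value at t=6: TV = D_7/(r−g) = 29.3449/(0.1657−0.0581) = 272.7226
P₀ = 9.8111/(1+0.1657)^1 + 12.0774/(1+0.1657)^2 + 14.8673/(1+0.1657)^3 + 18.3017/(1+0.1657)^4 + 22.5293/(1+0.1657)^5 + 27.7336/(1+0.1657)^6 + 272.7226/(1+0.1657)^6 = 166.8144

$166.81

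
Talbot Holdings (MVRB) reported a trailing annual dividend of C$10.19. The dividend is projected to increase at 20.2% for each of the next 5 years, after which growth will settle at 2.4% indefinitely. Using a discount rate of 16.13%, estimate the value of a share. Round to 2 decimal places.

C$146.85

Two-stage DDM. Project D₁…D_5 at 0.202, terminal growth 0.024, discount at r = 0.1613.
D_1 = 12.2484
D_2 = 14.7226
D_3 = 17.6965
D_4 = 21.2712
D_5 = 25.5680
Terminal value at t=5: TV = D_6/(r−g) = 26.1816/(0.1613−0.024) = 190.6891
P₀ = 12.2484/(1+0.1613)^1 + 14.7226/(1+0.1613)^2 + 17.6965/(1+0.1613)^3 + 21.2712/(1+0.1613)^4 + 25.5680/(1+0.1613)^5 + 190.6891/(1+0.1613)^5 = 146.8465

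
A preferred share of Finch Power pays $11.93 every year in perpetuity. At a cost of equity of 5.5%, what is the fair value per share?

$216.91

Zero-growth DDM (perpetuity): P₀ = D/r = 11.93 / 0.055 = 216.9091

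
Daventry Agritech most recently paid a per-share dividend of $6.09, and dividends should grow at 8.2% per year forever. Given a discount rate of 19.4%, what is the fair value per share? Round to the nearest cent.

$58.83

Gordon growth model: P₀ = D₁/(r − g). D₁ = 6.09 × (1 + 0.082) = 6.5894.
P₀ = 6.5894 / (0.194 − 0.082) = 6.5894 / 0.112 = 58.8338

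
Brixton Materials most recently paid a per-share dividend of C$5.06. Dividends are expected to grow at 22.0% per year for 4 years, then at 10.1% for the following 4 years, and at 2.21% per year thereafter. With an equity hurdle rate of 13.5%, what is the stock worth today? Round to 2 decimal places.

C$103.53

Three-stage DDM. Project D₁…D_8; terminal Gordon value at t=8 with g = 0.0221; discount at r = 0.135.
D_1 = 6.1732
D_2 = 7.5313
D_3 = 9.1882
D_4 = 11.2096
D_5 = 12.3418
D_6 = 13.5883
D_7 = 14.9607
D_8 = 16.4717
TV_8 = 16.8358/(0.135−0.0221) = 149.1209
P₀ = Σ Dₜ/(1+r)ᵗ + TV_8/(1+r)^8 = 103.5258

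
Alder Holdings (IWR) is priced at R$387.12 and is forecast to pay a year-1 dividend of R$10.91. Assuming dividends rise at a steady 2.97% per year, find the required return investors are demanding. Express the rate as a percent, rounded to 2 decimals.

5.79%

Rearranging the constant-growth DDM: r = D₁/P₀ + g.
r = 10.9100 / 387.12 + 0.0297 = 0.02818 + 0.0297 = 0.05788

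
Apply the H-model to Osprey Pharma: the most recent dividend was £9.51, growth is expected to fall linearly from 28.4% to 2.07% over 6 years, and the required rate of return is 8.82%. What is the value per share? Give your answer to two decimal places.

H-model: P₀ = D₀[(1+g_L) + H(g_S−g_L)]/(r−g_L), with H = 6/2 = 3.
P₀ = 9.51 × [(1+0.0207) + 3×(0.284−0.0207)] / (0.0882−0.0207)
   = 9.51 × 1.8106 / 0.0675 = 255.0934

£255.09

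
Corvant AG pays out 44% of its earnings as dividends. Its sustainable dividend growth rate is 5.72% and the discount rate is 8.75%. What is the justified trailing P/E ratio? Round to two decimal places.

Justified trailing P/E = b(1+g)/(r−g) = 0.44×(1+0.0572)/(0.0875−0.0572) = 15.3521

15.35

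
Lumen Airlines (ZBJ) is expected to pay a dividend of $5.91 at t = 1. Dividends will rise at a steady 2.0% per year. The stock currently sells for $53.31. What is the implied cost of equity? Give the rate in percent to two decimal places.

Rearranging the constant-growth DDM: r = D₁/P₀ + g.
r = 5.9100 / 53.31 + 0.02 = 0.11086 + 0.02 = 0.13086

13.09%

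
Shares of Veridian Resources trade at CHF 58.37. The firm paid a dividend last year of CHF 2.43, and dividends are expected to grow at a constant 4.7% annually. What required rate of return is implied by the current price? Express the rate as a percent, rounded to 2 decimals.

Rearranging the constant-growth DDM: r = D₁/P₀ + g.
D₁ = 2.43 × (1 + 0.047) = 2.5442.
r = 2.5442 / 58.37 + 0.047 = 0.04359 + 0.047 = 0.09059

9.06%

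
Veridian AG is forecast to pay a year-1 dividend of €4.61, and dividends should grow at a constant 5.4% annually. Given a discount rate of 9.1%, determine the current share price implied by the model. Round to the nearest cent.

€124.59

Gordon growth model: P₀ = D₁/(r − g), with D₁ = 4.61 given directly.
P₀ = 4.6100 / (0.091 − 0.054) = 4.6100 / 0.037 = 124.5946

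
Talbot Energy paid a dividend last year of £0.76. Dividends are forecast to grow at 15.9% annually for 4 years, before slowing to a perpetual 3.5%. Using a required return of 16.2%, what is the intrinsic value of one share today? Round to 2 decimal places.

£9.15

Two-stage DDM. Project D₁…D_4 at 0.159, terminal growth 0.035, discount at r = 0.162.
D_1 = 0.8808
D_2 = 1.0209
D_3 = 1.1832
D_4 = 1.3713
Terminal value at t=4: TV = D_5/(r−g) = 1.4193/(0.162−0.035) = 11.1759
P₀ = 0.8808/(1+0.162)^1 + 1.0209/(1+0.162)^2 + 1.1832/(1+0.162)^3 + 1.3713/(1+0.162)^4 + 11.1759/(1+0.162)^4 = 9.1504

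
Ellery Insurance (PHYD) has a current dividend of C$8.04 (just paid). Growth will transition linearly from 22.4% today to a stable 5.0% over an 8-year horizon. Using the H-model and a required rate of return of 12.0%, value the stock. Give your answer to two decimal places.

C$200.54

H-model: P₀ = D₀[(1+g_L) + H(g_S−g_L)]/(r−g_L), with H = 8/2 = 4.
P₀ = 8.04 × [(1+0.05) + 4×(0.224−0.05)] / (0.12−0.05)
   = 8.04 × 1.7460 / 0.07 = 200.5406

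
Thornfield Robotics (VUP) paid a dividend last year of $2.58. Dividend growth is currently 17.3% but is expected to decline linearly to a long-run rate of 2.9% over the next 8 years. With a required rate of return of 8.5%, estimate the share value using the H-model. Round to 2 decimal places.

$73.94

H-model: P₀ = D₀[(1+g_L) + H(g_S−g_L)]/(r−g_L), with H = 8/2 = 4.
P₀ = 2.58 × [(1+0.029) + 4×(0.173−0.029)] / (0.085−0.029)
   = 2.58 × 1.6050 / 0.056 = 73.9446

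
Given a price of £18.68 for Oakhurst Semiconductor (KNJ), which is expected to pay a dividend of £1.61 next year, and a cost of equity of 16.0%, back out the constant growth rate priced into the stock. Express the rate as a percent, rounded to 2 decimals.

7.38%

From P₀ = D₁/(r − g), the implied growth is g = r − D₁/P₀.
g = 0.16 − 1.61/18.68 = 0.16 − 0.08619 = 0.07381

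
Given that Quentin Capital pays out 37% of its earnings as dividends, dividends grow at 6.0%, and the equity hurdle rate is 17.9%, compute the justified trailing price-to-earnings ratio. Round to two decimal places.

3.30

Justified trailing P/E = b(1+g)/(r−g) = 0.37×(1+0.06)/(0.179−0.06) = 3.2958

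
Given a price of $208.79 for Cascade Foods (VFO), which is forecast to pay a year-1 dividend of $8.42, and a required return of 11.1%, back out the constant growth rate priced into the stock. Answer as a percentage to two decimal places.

7.07%

From P₀ = D₁/(r − g), the implied growth is g = r − D₁/P₀.
g = 0.111 − 8.42/208.79 = 0.111 − 0.04033 = 0.07067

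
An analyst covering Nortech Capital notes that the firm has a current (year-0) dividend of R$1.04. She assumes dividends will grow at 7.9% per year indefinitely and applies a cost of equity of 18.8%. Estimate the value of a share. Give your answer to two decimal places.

Gordon growth model: P₀ = D₁/(r − g). D₁ = 1.04 × (1 + 0.079) = 1.1222.
P₀ = 1.1222 / (0.188 − 0.079) = 1.1222 / 0.109 = 10.2950

R$10.30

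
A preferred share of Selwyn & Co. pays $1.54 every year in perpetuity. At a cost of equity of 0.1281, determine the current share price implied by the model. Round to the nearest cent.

Zero-growth DDM (perpetuity): P₀ = D/r = 1.54 / 0.1281 = 12.0219

$12.02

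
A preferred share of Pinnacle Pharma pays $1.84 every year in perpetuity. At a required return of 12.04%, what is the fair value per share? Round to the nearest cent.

Zero-growth DDM (perpetuity): P₀ = D/r = 1.84 / 0.1204 = 15.2824

$15.28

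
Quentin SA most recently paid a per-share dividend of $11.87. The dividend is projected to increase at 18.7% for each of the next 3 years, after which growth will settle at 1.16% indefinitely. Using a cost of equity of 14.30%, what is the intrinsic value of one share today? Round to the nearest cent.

Two-stage DDM. Project D₁…D_3 at 0.187, terminal growth 0.0116, discount at r = 0.143.
D_1 = 14.0897
D_2 = 16.7245
D_3 = 19.8519
Terminal value at t=3: TV = D_4/(r−g) = 20.0822/(0.143−0.0116) = 152.8327
P₀ = 14.0897/(1+0.143)^1 + 16.7245/(1+0.143)^2 + 19.8519/(1+0.143)^3 + 152.8327/(1+0.143)^3 = 140.7703

$140.77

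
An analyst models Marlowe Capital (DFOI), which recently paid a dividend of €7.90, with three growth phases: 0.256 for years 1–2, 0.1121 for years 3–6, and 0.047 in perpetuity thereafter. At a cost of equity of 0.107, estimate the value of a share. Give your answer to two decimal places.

Three-stage DDM. Project D₁…D_6; terminal Gordon value at t=6 with g = 0.047; discount at r = 0.107.
D_1 = 9.9224
D_2 = 12.4625
D_3 = 13.8596
D_4 = 15.4132
D_5 = 17.1411
D_6 = 19.0626
TV_6 = 19.9585/(0.107−0.047) = 332.6421
P₀ = Σ Dₜ/(1+r)ᵗ + TV_6/(1+r)^6 = 241.0383

€241.04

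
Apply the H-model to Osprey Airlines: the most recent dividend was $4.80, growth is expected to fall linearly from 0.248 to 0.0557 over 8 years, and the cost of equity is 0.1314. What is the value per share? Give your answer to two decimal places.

H-model: P₀ = D₀[(1+g_L) + H(g_S−g_L)]/(r−g_L), with H = 8/2 = 4.
P₀ = 4.80 × [(1+0.0557) + 4×(0.248−0.0557)] / (0.1314−0.0557)
   = 4.80 × 1.8249 / 0.0757 = 115.7136

$115.71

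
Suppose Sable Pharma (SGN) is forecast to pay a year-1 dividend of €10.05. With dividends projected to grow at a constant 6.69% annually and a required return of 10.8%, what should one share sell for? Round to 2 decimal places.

€244.53

Gordon growth model: P₀ = D₁/(r − g), with D₁ = 10.05 given directly.
P₀ = 10.0500 / (0.108 − 0.0669) = 10.0500 / 0.0411 = 244.5255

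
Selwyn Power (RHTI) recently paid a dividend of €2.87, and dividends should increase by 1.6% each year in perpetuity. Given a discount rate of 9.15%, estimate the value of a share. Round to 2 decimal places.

€38.62

Gordon growth model: P₀ = D₁/(r − g). D₁ = 2.87 × (1 + 0.016) = 2.9159.
P₀ = 2.9159 / (0.0915 − 0.016) = 2.9159 / 0.0755 = 38.6215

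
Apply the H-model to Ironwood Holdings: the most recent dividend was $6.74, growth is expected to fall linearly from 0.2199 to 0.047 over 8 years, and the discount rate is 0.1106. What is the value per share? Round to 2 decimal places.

H-model: P₀ = D₀[(1+g_L) + H(g_S−g_L)]/(r−g_L), with H = 8/2 = 4.
P₀ = 6.74 × [(1+0.047) + 4×(0.2199−0.047)] / (0.1106−0.047)
   = 6.74 × 1.7386 / 0.0636 = 184.2479

$184.25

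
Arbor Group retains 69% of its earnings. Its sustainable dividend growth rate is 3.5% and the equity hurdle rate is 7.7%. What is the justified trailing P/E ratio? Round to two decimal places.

7.64

Payout ratio b = 1 − 0.69 = 0.31.
Justified trailing P/E = b(1+g)/(r−g) = 0.31×(1+0.035)/(0.077−0.035) = 7.6393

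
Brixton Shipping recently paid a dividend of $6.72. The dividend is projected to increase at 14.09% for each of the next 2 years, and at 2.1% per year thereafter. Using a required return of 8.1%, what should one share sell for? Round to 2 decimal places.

$141.95

Two-stage DDM. Project D₁…D_2 at 0.1409, terminal growth 0.021, discount at r = 0.081.
D_1 = 7.6668
D_2 = 8.7471
Terminal value at t=2: TV = D_3/(r−g) = 8.9308/(0.081−0.021) = 148.8466
P₀ = 7.6668/(1+0.081)^1 + 8.7471/(1+0.081)^2 + 148.8466/(1+0.081)^2 = 141.9537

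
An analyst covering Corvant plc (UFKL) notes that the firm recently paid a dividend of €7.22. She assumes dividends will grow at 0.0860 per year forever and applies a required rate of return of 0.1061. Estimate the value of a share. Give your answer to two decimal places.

Gordon growth model: P₀ = D₁/(r − g). D₁ = 7.22 × (1 + 0.086) = 7.8409.
P₀ = 7.8409 / (0.1061 − 0.086) = 7.8409 / 0.0201 = 390.0955

€390.10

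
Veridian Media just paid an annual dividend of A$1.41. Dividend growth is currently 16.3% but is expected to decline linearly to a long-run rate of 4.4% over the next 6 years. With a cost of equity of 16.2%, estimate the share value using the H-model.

A$16.74

H-model: P₀ = D₀[(1+g_L) + H(g_S−g_L)]/(r−g_L), with H = 6/2 = 3.
P₀ = 1.41 × [(1+0.044) + 3×(0.163−0.044)] / (0.162−0.044)
   = 1.41 × 1.4010 / 0.118 = 16.7408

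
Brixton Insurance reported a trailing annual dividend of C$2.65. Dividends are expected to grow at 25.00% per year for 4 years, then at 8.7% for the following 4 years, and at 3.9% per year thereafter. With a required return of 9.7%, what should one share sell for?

C$109.47

Three-stage DDM. Project D₁…D_8; terminal Gordon value at t=8 with g = 0.039; discount at r = 0.097.
D_1 = 3.3125
D_2 = 4.1406
D_3 = 5.1758
D_4 = 6.4697
D_5 = 7.0326
D_6 = 7.6444
D_7 = 8.3095
D_8 = 9.0324
TV_8 = 9.3847/(0.097−0.039) = 161.8049
P₀ = Σ Dₜ/(1+r)ᵗ + TV_8/(1+r)^8 = 109.4651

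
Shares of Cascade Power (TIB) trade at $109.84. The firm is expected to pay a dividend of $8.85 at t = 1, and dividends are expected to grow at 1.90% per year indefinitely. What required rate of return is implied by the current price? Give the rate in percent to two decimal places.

Rearranging the constant-growth DDM: r = D₁/P₀ + g.
r = 8.8500 / 109.84 + 0.019 = 0.08057 + 0.019 = 0.09957

9.96%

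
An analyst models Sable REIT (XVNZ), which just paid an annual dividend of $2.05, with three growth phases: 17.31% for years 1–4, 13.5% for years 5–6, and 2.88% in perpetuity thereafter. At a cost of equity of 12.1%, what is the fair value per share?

Three-stage DDM. Project D₁…D_6; terminal Gordon value at t=6 with g = 0.0288; discount at r = 0.121.
D_1 = 2.4049
D_2 = 2.8211
D_3 = 3.3095
D_4 = 3.8823
D_5 = 4.4065
D_6 = 5.0013
TV_6 = 5.1454/(0.121−0.0288) = 55.8066
P₀ = Σ Dₜ/(1+r)ᵗ + TV_6/(1+r)^6 = 42.3300

$42.33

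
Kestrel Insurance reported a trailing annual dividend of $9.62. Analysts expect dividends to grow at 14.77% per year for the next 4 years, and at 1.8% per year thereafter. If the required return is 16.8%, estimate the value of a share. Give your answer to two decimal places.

Two-stage DDM. Project D₁…D_4 at 0.1477, terminal growth 0.018, discount at r = 0.168.
D_1 = 11.0409
D_2 = 12.6716
D_3 = 14.5432
D_4 = 16.6912
Terminal value at t=4: TV = D_5/(r−g) = 16.9917/(0.168−0.018) = 113.2779
P₀ = 11.0409/(1+0.168)^1 + 12.6716/(1+0.168)^2 + 14.5432/(1+0.168)^3 + 16.6912/(1+0.168)^4 + 113.2779/(1+0.168)^4 = 97.7027

$97.70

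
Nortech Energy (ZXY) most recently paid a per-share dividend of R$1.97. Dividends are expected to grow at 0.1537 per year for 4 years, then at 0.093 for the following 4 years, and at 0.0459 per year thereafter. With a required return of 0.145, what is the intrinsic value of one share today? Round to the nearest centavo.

R$33.07

Three-stage DDM. Project D₁…D_8; terminal Gordon value at t=8 with g = 0.0459; discount at r = 0.145.
D_1 = 2.2728
D_2 = 2.6221
D_3 = 3.0251
D_4 = 3.4901
D_5 = 3.8147
D_6 = 4.1694
D_7 = 4.5572
D_8 = 4.9810
TV_8 = 5.2097/(0.145−0.0459) = 52.5696
P₀ = Σ Dₜ/(1+r)ᵗ + TV_8/(1+r)^8 = 33.0665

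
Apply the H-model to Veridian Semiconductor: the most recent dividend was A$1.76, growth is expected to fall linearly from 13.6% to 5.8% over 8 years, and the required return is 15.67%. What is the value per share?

A$24.43

H-model: P₀ = D₀[(1+g_L) + H(g_S−g_L)]/(r−g_L), with H = 8/2 = 4.
P₀ = 1.76 × [(1+0.058) + 4×(0.136−0.058)] / (0.1567−0.058)
   = 1.76 × 1.3700 / 0.0987 = 24.4296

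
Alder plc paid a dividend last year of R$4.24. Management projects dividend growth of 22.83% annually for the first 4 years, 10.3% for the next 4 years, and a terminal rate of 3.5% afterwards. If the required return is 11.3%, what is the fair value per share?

R$126.92

Three-stage DDM. Project D₁…D_8; terminal Gordon value at t=8 with g = 0.035; discount at r = 0.113.
D_1 = 5.2080
D_2 = 6.3970
D_3 = 7.8574
D_4 = 9.6513
D_5 = 10.6453
D_6 = 11.7418
D_7 = 12.9512
D_8 = 14.2852
TV_8 = 14.7852/(0.113−0.035) = 189.5533
P₀ = Σ Dₜ/(1+r)ᵗ + TV_8/(1+r)^8 = 126.9239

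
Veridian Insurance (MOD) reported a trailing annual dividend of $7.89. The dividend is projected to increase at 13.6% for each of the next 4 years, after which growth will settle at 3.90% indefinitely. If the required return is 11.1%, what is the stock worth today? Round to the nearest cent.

Two-stage DDM. Project D₁…D_4 at 0.136, terminal growth 0.039, discount at r = 0.111.
D_1 = 8.9630
D_2 = 10.1820
D_3 = 11.5668
D_4 = 13.1398
Terminal value at t=4: TV = D_5/(r−g) = 13.6523/(0.111−0.039) = 189.6153
P₀ = 8.9630/(1+0.111)^1 + 10.1820/(1+0.111)^2 + 11.5668/(1+0.111)^3 + 13.1398/(1+0.111)^4 + 189.6153/(1+0.111)^4 = 157.8322

$157.83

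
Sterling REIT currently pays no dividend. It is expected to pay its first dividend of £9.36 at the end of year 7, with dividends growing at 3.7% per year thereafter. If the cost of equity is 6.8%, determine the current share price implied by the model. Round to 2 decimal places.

£203.46

Deferred-dividend DDM. At t=6 the remaining stream is a growing perpetuity with first payment D_7 = 9.36.
V_6 = D_7/(r−g) = 9.36/(0.068−0.037) = 301.9355
P₀ = V_6/(1+r)^6 = 301.9355/(1+0.068)^6 = 203.4636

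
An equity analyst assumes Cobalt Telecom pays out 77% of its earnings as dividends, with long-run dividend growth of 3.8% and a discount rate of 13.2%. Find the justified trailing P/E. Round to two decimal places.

8.50

Justified trailing P/E = b(1+g)/(r−g) = 0.77×(1+0.038)/(0.132−0.038) = 8.5028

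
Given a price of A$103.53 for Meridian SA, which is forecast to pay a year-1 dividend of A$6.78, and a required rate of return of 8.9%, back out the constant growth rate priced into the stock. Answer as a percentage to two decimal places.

2.35%

From P₀ = D₁/(r − g), the implied growth is g = r − D₁/P₀.
g = 0.089 − 6.78/103.53 = 0.089 − 0.06549 = 0.02351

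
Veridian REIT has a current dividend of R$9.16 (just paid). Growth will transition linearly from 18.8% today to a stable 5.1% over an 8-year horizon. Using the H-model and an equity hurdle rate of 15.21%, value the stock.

H-model: P₀ = D₀[(1+g_L) + H(g_S−g_L)]/(r−g_L), with H = 8/2 = 4.
P₀ = 9.16 × [(1+0.051) + 4×(0.188−0.051)] / (0.1521−0.051)
   = 9.16 × 1.5990 / 0.1011 = 144.8748

R$144.87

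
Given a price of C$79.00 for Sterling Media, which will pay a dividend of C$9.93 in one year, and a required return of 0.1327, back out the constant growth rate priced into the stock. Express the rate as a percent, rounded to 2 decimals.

From P₀ = D₁/(r − g), the implied growth is g = r − D₁/P₀.
g = 0.1327 − 9.93/79.00 = 0.1327 − 0.12570 = 0.00700

0.70%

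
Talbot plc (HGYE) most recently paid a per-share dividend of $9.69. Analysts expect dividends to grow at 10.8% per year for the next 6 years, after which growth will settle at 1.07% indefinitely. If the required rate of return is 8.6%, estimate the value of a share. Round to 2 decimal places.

$209.10

Two-stage DDM. Project D₁…D_6 at 0.108, terminal growth 0.0107, discount at r = 0.086.
D_1 = 10.7365
D_2 = 11.8961
D_3 = 13.1808
D_4 = 14.6044
D_5 = 16.1816
D_6 = 17.9293
Terminal value at t=6: TV = D_7/(r−g) = 18.1211/(0.086−0.0107) = 240.6521
P₀ = 10.7365/(1+0.086)^1 + 11.8961/(1+0.086)^2 + 13.1808/(1+0.086)^3 + 14.6044/(1+0.086)^4 + 16.1816/(1+0.086)^5 + 17.9293/(1+0.086)^6 + 240.6521/(1+0.086)^6 = 209.0977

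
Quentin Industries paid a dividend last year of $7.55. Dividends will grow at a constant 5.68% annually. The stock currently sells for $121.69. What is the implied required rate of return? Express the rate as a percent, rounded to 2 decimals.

12.24%

Rearranging the constant-growth DDM: r = D₁/P₀ + g.
D₁ = 7.55 × (1 + 0.0568) = 7.9788.
r = 7.9788 / 121.69 + 0.0568 = 0.06557 + 0.0568 = 0.12237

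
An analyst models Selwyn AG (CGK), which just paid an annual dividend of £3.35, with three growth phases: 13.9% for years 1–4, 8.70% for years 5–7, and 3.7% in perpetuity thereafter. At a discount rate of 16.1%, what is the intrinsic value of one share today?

£42.25

Three-stage DDM. Project D₁…D_7; terminal Gordon value at t=7 with g = 0.037; discount at r = 0.161.
D_1 = 3.8157
D_2 = 4.3460
D_3 = 4.9501
D_4 = 5.6382
D_5 = 6.1287
D_6 = 6.6619
D_7 = 7.2415
TV_7 = 7.5094/(0.161−0.037) = 60.5599
P₀ = Σ Dₜ/(1+r)ᵗ + TV_7/(1+r)^7 = 42.2486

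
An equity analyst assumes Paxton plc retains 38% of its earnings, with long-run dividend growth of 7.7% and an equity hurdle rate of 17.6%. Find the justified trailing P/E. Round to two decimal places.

6.74

Payout ratio b = 1 − 0.38 = 0.62.
Justified trailing P/E = b(1+g)/(r−g) = 0.62×(1+0.077)/(0.176−0.077) = 6.7448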